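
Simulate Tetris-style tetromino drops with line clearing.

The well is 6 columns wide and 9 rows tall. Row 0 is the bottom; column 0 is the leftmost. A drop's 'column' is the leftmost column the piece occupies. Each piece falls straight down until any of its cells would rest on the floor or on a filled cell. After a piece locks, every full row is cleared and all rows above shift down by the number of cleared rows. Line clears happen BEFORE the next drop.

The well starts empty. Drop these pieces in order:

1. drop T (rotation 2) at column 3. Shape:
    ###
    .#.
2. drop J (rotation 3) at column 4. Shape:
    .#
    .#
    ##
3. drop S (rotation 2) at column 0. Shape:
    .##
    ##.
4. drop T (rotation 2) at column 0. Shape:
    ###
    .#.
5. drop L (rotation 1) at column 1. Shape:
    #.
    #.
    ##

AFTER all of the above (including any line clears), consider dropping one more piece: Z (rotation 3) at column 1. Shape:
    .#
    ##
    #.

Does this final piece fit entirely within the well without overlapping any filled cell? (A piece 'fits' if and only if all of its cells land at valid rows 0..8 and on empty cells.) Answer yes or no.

Answer: no

Derivation:
Drop 1: T rot2 at col 3 lands with bottom-row=0; cleared 0 line(s) (total 0); column heights now [0 0 0 2 2 2], max=2
Drop 2: J rot3 at col 4 lands with bottom-row=2; cleared 0 line(s) (total 0); column heights now [0 0 0 2 3 5], max=5
Drop 3: S rot2 at col 0 lands with bottom-row=0; cleared 0 line(s) (total 0); column heights now [1 2 2 2 3 5], max=5
Drop 4: T rot2 at col 0 lands with bottom-row=2; cleared 0 line(s) (total 0); column heights now [4 4 4 2 3 5], max=5
Drop 5: L rot1 at col 1 lands with bottom-row=4; cleared 0 line(s) (total 0); column heights now [4 7 5 2 3 5], max=7
Test piece Z rot3 at col 1 (width 2): heights before test = [4 7 5 2 3 5]; fits = False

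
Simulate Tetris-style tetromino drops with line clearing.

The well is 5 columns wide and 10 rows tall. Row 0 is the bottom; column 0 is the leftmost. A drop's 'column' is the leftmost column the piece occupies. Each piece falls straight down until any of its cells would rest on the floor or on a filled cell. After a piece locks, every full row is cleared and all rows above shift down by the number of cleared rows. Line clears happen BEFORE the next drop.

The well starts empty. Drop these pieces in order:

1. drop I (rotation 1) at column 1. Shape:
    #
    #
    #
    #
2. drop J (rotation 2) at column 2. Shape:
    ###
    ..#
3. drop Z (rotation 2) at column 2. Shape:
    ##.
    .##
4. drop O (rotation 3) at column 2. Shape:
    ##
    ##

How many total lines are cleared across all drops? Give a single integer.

Answer: 0

Derivation:
Drop 1: I rot1 at col 1 lands with bottom-row=0; cleared 0 line(s) (total 0); column heights now [0 4 0 0 0], max=4
Drop 2: J rot2 at col 2 lands with bottom-row=0; cleared 0 line(s) (total 0); column heights now [0 4 2 2 2], max=4
Drop 3: Z rot2 at col 2 lands with bottom-row=2; cleared 0 line(s) (total 0); column heights now [0 4 4 4 3], max=4
Drop 4: O rot3 at col 2 lands with bottom-row=4; cleared 0 line(s) (total 0); column heights now [0 4 6 6 3], max=6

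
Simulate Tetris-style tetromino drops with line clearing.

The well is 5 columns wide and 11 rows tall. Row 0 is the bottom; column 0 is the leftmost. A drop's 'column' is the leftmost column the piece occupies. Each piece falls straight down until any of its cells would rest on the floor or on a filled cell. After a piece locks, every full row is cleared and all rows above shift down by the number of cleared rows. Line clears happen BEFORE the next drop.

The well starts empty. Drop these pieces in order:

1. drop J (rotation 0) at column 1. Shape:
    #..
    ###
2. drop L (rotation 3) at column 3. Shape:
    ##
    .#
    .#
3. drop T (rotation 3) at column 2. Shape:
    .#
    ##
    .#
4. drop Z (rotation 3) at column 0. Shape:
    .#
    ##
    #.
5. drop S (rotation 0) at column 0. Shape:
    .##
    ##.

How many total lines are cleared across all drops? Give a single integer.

Answer: 0

Derivation:
Drop 1: J rot0 at col 1 lands with bottom-row=0; cleared 0 line(s) (total 0); column heights now [0 2 1 1 0], max=2
Drop 2: L rot3 at col 3 lands with bottom-row=0; cleared 0 line(s) (total 0); column heights now [0 2 1 3 3], max=3
Drop 3: T rot3 at col 2 lands with bottom-row=3; cleared 0 line(s) (total 0); column heights now [0 2 5 6 3], max=6
Drop 4: Z rot3 at col 0 lands with bottom-row=1; cleared 0 line(s) (total 0); column heights now [3 4 5 6 3], max=6
Drop 5: S rot0 at col 0 lands with bottom-row=4; cleared 0 line(s) (total 0); column heights now [5 6 6 6 3], max=6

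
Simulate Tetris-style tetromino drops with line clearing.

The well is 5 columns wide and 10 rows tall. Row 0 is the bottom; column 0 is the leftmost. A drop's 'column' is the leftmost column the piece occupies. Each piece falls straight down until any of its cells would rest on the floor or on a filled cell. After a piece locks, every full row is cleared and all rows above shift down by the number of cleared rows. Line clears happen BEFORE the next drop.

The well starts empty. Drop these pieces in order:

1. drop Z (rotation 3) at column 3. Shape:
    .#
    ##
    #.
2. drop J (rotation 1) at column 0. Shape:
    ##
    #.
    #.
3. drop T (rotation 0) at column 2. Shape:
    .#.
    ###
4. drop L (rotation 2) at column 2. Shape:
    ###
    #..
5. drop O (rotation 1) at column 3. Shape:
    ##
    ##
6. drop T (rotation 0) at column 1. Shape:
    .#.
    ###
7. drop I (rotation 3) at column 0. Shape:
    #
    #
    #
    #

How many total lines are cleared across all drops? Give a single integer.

Drop 1: Z rot3 at col 3 lands with bottom-row=0; cleared 0 line(s) (total 0); column heights now [0 0 0 2 3], max=3
Drop 2: J rot1 at col 0 lands with bottom-row=0; cleared 0 line(s) (total 0); column heights now [3 3 0 2 3], max=3
Drop 3: T rot0 at col 2 lands with bottom-row=3; cleared 0 line(s) (total 0); column heights now [3 3 4 5 4], max=5
Drop 4: L rot2 at col 2 lands with bottom-row=4; cleared 0 line(s) (total 0); column heights now [3 3 6 6 6], max=6
Drop 5: O rot1 at col 3 lands with bottom-row=6; cleared 0 line(s) (total 0); column heights now [3 3 6 8 8], max=8
Drop 6: T rot0 at col 1 lands with bottom-row=8; cleared 0 line(s) (total 0); column heights now [3 9 10 9 8], max=10
Drop 7: I rot3 at col 0 lands with bottom-row=3; cleared 0 line(s) (total 0); column heights now [7 9 10 9 8], max=10

Answer: 0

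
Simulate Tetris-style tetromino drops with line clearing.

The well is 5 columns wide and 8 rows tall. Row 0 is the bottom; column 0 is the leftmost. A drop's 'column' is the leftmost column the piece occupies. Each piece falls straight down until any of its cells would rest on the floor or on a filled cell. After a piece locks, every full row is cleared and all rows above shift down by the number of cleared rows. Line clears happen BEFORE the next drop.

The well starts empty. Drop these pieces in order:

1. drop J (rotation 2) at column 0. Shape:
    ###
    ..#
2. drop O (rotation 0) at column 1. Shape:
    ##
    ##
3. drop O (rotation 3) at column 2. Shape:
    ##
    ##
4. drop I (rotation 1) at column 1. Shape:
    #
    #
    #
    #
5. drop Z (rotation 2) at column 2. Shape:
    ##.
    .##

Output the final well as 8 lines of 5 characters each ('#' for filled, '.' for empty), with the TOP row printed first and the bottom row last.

Drop 1: J rot2 at col 0 lands with bottom-row=0; cleared 0 line(s) (total 0); column heights now [2 2 2 0 0], max=2
Drop 2: O rot0 at col 1 lands with bottom-row=2; cleared 0 line(s) (total 0); column heights now [2 4 4 0 0], max=4
Drop 3: O rot3 at col 2 lands with bottom-row=4; cleared 0 line(s) (total 0); column heights now [2 4 6 6 0], max=6
Drop 4: I rot1 at col 1 lands with bottom-row=4; cleared 0 line(s) (total 0); column heights now [2 8 6 6 0], max=8
Drop 5: Z rot2 at col 2 lands with bottom-row=6; cleared 0 line(s) (total 0); column heights now [2 8 8 8 7], max=8

Answer: .###.
.#.##
.###.
.###.
.##..
.##..
###..
..#..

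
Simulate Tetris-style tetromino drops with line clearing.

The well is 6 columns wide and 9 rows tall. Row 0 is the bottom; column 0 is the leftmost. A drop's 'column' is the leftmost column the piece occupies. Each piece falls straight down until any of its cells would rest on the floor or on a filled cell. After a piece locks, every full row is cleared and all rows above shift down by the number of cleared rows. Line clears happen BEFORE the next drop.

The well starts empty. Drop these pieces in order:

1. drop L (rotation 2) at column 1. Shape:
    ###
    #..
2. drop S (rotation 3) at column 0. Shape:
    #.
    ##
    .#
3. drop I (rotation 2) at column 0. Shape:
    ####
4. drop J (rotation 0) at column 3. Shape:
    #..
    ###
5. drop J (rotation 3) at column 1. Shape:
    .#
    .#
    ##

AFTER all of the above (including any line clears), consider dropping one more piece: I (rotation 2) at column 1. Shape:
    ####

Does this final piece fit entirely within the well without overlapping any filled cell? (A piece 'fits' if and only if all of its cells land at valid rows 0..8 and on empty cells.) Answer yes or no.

Drop 1: L rot2 at col 1 lands with bottom-row=0; cleared 0 line(s) (total 0); column heights now [0 2 2 2 0 0], max=2
Drop 2: S rot3 at col 0 lands with bottom-row=2; cleared 0 line(s) (total 0); column heights now [5 4 2 2 0 0], max=5
Drop 3: I rot2 at col 0 lands with bottom-row=5; cleared 0 line(s) (total 0); column heights now [6 6 6 6 0 0], max=6
Drop 4: J rot0 at col 3 lands with bottom-row=6; cleared 0 line(s) (total 0); column heights now [6 6 6 8 7 7], max=8
Drop 5: J rot3 at col 1 lands with bottom-row=6; cleared 0 line(s) (total 0); column heights now [6 7 9 8 7 7], max=9
Test piece I rot2 at col 1 (width 4): heights before test = [6 7 9 8 7 7]; fits = False

Answer: no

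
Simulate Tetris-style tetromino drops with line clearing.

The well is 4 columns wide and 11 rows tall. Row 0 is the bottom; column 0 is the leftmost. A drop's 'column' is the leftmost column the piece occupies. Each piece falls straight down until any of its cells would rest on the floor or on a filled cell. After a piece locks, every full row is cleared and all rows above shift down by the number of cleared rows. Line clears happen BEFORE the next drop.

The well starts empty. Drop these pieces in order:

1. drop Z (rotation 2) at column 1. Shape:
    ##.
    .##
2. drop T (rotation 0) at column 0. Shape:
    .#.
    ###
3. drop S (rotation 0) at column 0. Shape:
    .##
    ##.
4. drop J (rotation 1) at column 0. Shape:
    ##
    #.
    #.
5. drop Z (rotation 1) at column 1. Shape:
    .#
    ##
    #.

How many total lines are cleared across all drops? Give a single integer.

Drop 1: Z rot2 at col 1 lands with bottom-row=0; cleared 0 line(s) (total 0); column heights now [0 2 2 1], max=2
Drop 2: T rot0 at col 0 lands with bottom-row=2; cleared 0 line(s) (total 0); column heights now [3 4 3 1], max=4
Drop 3: S rot0 at col 0 lands with bottom-row=4; cleared 0 line(s) (total 0); column heights now [5 6 6 1], max=6
Drop 4: J rot1 at col 0 lands with bottom-row=5; cleared 0 line(s) (total 0); column heights now [8 8 6 1], max=8
Drop 5: Z rot1 at col 1 lands with bottom-row=8; cleared 0 line(s) (total 0); column heights now [8 10 11 1], max=11

Answer: 0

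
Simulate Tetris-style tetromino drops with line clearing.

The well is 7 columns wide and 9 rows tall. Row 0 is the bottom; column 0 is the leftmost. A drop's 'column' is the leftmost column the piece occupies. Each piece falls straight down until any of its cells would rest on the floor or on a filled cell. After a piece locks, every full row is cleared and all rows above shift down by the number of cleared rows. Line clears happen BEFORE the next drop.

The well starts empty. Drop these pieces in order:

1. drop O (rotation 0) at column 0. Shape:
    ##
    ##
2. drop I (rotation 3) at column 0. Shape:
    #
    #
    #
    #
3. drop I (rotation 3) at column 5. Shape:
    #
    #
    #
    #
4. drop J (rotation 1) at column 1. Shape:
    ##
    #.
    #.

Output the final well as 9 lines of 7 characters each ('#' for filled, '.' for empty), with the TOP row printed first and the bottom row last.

Answer: .......
.......
.......
#......
###....
##...#.
##...#.
##...#.
##...#.

Derivation:
Drop 1: O rot0 at col 0 lands with bottom-row=0; cleared 0 line(s) (total 0); column heights now [2 2 0 0 0 0 0], max=2
Drop 2: I rot3 at col 0 lands with bottom-row=2; cleared 0 line(s) (total 0); column heights now [6 2 0 0 0 0 0], max=6
Drop 3: I rot3 at col 5 lands with bottom-row=0; cleared 0 line(s) (total 0); column heights now [6 2 0 0 0 4 0], max=6
Drop 4: J rot1 at col 1 lands with bottom-row=2; cleared 0 line(s) (total 0); column heights now [6 5 5 0 0 4 0], max=6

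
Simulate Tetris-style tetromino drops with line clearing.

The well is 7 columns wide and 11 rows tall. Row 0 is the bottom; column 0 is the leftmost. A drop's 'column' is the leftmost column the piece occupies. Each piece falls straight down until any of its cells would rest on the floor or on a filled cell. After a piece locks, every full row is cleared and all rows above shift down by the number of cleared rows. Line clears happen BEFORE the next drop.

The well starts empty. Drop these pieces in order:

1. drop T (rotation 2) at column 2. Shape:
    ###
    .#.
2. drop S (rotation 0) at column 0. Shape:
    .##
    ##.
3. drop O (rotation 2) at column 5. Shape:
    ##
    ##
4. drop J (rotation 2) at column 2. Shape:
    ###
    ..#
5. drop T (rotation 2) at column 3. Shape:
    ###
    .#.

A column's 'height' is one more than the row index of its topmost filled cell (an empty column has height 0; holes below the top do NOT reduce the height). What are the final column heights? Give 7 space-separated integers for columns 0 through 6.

Drop 1: T rot2 at col 2 lands with bottom-row=0; cleared 0 line(s) (total 0); column heights now [0 0 2 2 2 0 0], max=2
Drop 2: S rot0 at col 0 lands with bottom-row=1; cleared 0 line(s) (total 0); column heights now [2 3 3 2 2 0 0], max=3
Drop 3: O rot2 at col 5 lands with bottom-row=0; cleared 1 line(s) (total 1); column heights now [0 2 2 1 0 1 1], max=2
Drop 4: J rot2 at col 2 lands with bottom-row=1; cleared 0 line(s) (total 1); column heights now [0 2 3 3 3 1 1], max=3
Drop 5: T rot2 at col 3 lands with bottom-row=3; cleared 0 line(s) (total 1); column heights now [0 2 3 5 5 5 1], max=5

Answer: 0 2 3 5 5 5 1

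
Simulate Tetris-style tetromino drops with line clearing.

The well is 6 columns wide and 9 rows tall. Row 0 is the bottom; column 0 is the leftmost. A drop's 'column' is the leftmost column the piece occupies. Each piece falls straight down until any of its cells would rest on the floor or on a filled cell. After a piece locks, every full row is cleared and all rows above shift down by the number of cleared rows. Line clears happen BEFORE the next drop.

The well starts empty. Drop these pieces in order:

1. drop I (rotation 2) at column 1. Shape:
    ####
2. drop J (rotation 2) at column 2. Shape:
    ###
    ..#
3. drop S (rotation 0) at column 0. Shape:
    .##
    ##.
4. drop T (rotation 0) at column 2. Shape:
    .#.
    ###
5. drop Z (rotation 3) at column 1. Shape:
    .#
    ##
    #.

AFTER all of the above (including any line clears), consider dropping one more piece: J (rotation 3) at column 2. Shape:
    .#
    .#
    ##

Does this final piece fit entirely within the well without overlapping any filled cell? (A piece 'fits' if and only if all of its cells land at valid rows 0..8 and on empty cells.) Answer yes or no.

Answer: no

Derivation:
Drop 1: I rot2 at col 1 lands with bottom-row=0; cleared 0 line(s) (total 0); column heights now [0 1 1 1 1 0], max=1
Drop 2: J rot2 at col 2 lands with bottom-row=1; cleared 0 line(s) (total 0); column heights now [0 1 3 3 3 0], max=3
Drop 3: S rot0 at col 0 lands with bottom-row=2; cleared 0 line(s) (total 0); column heights now [3 4 4 3 3 0], max=4
Drop 4: T rot0 at col 2 lands with bottom-row=4; cleared 0 line(s) (total 0); column heights now [3 4 5 6 5 0], max=6
Drop 5: Z rot3 at col 1 lands with bottom-row=4; cleared 0 line(s) (total 0); column heights now [3 6 7 6 5 0], max=7
Test piece J rot3 at col 2 (width 2): heights before test = [3 6 7 6 5 0]; fits = False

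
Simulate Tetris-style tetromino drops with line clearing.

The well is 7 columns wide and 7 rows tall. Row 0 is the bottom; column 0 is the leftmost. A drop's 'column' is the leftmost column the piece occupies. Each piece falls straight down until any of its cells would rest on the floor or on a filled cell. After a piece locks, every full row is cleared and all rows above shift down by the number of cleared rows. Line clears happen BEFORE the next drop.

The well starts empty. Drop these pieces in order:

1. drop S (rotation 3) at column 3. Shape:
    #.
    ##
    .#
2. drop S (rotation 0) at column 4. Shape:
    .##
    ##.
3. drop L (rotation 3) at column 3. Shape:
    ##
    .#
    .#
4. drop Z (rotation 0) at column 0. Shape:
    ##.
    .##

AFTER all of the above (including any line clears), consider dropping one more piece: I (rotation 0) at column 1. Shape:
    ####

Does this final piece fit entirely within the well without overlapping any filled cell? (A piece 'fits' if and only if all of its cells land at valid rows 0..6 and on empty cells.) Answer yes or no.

Answer: yes

Derivation:
Drop 1: S rot3 at col 3 lands with bottom-row=0; cleared 0 line(s) (total 0); column heights now [0 0 0 3 2 0 0], max=3
Drop 2: S rot0 at col 4 lands with bottom-row=2; cleared 0 line(s) (total 0); column heights now [0 0 0 3 3 4 4], max=4
Drop 3: L rot3 at col 3 lands with bottom-row=3; cleared 0 line(s) (total 0); column heights now [0 0 0 6 6 4 4], max=6
Drop 4: Z rot0 at col 0 lands with bottom-row=0; cleared 0 line(s) (total 0); column heights now [2 2 1 6 6 4 4], max=6
Test piece I rot0 at col 1 (width 4): heights before test = [2 2 1 6 6 4 4]; fits = True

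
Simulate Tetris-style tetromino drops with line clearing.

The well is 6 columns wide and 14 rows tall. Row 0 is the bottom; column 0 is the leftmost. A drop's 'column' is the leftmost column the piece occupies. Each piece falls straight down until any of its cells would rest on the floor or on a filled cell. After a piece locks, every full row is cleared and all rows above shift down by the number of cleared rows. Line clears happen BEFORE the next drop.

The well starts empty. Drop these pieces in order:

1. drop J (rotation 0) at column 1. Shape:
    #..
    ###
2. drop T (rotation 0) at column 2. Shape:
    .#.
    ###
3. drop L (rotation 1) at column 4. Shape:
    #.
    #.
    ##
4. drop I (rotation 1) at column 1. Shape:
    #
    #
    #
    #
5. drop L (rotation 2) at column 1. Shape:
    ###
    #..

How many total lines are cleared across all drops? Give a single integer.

Drop 1: J rot0 at col 1 lands with bottom-row=0; cleared 0 line(s) (total 0); column heights now [0 2 1 1 0 0], max=2
Drop 2: T rot0 at col 2 lands with bottom-row=1; cleared 0 line(s) (total 0); column heights now [0 2 2 3 2 0], max=3
Drop 3: L rot1 at col 4 lands with bottom-row=2; cleared 0 line(s) (total 0); column heights now [0 2 2 3 5 3], max=5
Drop 4: I rot1 at col 1 lands with bottom-row=2; cleared 0 line(s) (total 0); column heights now [0 6 2 3 5 3], max=6
Drop 5: L rot2 at col 1 lands with bottom-row=6; cleared 0 line(s) (total 0); column heights now [0 8 8 8 5 3], max=8

Answer: 0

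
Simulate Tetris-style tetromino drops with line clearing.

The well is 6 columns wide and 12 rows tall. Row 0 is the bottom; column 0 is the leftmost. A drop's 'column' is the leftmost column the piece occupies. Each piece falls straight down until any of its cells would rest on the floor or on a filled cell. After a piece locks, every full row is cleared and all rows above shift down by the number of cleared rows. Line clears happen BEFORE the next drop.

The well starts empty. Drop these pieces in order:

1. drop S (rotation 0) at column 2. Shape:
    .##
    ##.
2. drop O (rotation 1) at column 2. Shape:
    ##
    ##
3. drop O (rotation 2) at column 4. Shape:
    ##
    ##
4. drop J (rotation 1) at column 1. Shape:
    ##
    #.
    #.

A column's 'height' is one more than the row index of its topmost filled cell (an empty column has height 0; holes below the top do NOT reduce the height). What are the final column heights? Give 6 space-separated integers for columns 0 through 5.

Answer: 0 5 5 4 4 4

Derivation:
Drop 1: S rot0 at col 2 lands with bottom-row=0; cleared 0 line(s) (total 0); column heights now [0 0 1 2 2 0], max=2
Drop 2: O rot1 at col 2 lands with bottom-row=2; cleared 0 line(s) (total 0); column heights now [0 0 4 4 2 0], max=4
Drop 3: O rot2 at col 4 lands with bottom-row=2; cleared 0 line(s) (total 0); column heights now [0 0 4 4 4 4], max=4
Drop 4: J rot1 at col 1 lands with bottom-row=2; cleared 0 line(s) (total 0); column heights now [0 5 5 4 4 4], max=5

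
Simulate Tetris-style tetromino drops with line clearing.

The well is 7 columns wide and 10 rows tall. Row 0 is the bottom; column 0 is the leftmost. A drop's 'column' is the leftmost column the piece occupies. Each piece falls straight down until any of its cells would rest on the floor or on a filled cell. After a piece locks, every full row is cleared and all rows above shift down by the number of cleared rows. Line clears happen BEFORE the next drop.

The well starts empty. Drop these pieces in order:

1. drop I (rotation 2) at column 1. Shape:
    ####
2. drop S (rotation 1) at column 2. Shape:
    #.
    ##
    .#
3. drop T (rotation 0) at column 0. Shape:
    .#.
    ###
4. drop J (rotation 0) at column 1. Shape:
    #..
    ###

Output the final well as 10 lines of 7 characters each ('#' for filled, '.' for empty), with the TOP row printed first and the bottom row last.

Answer: .......
.......
.#.....
.###...
.#.....
###....
..#....
..##...
...#...
.####..

Derivation:
Drop 1: I rot2 at col 1 lands with bottom-row=0; cleared 0 line(s) (total 0); column heights now [0 1 1 1 1 0 0], max=1
Drop 2: S rot1 at col 2 lands with bottom-row=1; cleared 0 line(s) (total 0); column heights now [0 1 4 3 1 0 0], max=4
Drop 3: T rot0 at col 0 lands with bottom-row=4; cleared 0 line(s) (total 0); column heights now [5 6 5 3 1 0 0], max=6
Drop 4: J rot0 at col 1 lands with bottom-row=6; cleared 0 line(s) (total 0); column heights now [5 8 7 7 1 0 0], max=8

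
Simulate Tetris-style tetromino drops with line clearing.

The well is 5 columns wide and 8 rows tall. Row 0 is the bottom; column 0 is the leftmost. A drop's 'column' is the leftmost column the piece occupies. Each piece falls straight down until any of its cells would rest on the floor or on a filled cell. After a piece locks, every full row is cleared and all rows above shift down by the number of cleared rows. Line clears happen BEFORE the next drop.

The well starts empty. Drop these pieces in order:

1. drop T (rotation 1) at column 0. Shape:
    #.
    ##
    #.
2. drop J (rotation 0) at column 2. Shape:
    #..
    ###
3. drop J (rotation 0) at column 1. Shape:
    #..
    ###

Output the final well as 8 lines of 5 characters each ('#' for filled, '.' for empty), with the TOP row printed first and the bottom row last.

Answer: .....
.....
.....
.....
.#...
####.
###..
#.###

Derivation:
Drop 1: T rot1 at col 0 lands with bottom-row=0; cleared 0 line(s) (total 0); column heights now [3 2 0 0 0], max=3
Drop 2: J rot0 at col 2 lands with bottom-row=0; cleared 0 line(s) (total 0); column heights now [3 2 2 1 1], max=3
Drop 3: J rot0 at col 1 lands with bottom-row=2; cleared 0 line(s) (total 0); column heights now [3 4 3 3 1], max=4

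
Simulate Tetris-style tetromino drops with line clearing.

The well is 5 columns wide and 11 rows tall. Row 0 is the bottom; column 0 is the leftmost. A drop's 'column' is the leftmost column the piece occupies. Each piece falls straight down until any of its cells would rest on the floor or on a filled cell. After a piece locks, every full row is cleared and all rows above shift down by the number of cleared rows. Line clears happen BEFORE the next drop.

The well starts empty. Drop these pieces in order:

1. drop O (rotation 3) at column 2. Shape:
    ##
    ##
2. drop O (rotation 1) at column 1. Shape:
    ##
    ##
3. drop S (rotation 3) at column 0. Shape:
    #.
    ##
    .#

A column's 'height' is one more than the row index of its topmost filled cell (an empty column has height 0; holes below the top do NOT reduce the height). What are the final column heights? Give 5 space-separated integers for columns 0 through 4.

Drop 1: O rot3 at col 2 lands with bottom-row=0; cleared 0 line(s) (total 0); column heights now [0 0 2 2 0], max=2
Drop 2: O rot1 at col 1 lands with bottom-row=2; cleared 0 line(s) (total 0); column heights now [0 4 4 2 0], max=4
Drop 3: S rot3 at col 0 lands with bottom-row=4; cleared 0 line(s) (total 0); column heights now [7 6 4 2 0], max=7

Answer: 7 6 4 2 0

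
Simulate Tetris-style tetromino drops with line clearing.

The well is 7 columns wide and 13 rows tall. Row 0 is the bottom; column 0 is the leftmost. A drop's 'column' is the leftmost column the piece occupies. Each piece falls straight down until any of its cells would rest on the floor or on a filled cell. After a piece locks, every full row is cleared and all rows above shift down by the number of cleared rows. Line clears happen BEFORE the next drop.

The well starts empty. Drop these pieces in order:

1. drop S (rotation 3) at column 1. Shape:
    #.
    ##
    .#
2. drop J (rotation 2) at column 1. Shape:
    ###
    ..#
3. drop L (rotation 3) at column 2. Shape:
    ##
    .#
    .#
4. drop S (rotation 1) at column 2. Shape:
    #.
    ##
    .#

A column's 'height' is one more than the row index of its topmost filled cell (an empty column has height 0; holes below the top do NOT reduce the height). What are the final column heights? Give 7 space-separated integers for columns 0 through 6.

Answer: 0 4 10 9 0 0 0

Derivation:
Drop 1: S rot3 at col 1 lands with bottom-row=0; cleared 0 line(s) (total 0); column heights now [0 3 2 0 0 0 0], max=3
Drop 2: J rot2 at col 1 lands with bottom-row=2; cleared 0 line(s) (total 0); column heights now [0 4 4 4 0 0 0], max=4
Drop 3: L rot3 at col 2 lands with bottom-row=4; cleared 0 line(s) (total 0); column heights now [0 4 7 7 0 0 0], max=7
Drop 4: S rot1 at col 2 lands with bottom-row=7; cleared 0 line(s) (total 0); column heights now [0 4 10 9 0 0 0], max=10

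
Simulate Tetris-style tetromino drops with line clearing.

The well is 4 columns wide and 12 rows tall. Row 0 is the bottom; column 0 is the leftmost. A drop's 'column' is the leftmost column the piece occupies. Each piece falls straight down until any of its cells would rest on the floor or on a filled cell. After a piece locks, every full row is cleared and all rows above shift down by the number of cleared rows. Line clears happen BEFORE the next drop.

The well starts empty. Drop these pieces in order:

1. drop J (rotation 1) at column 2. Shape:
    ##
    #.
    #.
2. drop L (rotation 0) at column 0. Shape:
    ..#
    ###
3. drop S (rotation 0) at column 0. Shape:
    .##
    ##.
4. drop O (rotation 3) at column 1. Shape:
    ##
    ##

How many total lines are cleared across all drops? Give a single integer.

Drop 1: J rot1 at col 2 lands with bottom-row=0; cleared 0 line(s) (total 0); column heights now [0 0 3 3], max=3
Drop 2: L rot0 at col 0 lands with bottom-row=3; cleared 0 line(s) (total 0); column heights now [4 4 5 3], max=5
Drop 3: S rot0 at col 0 lands with bottom-row=4; cleared 0 line(s) (total 0); column heights now [5 6 6 3], max=6
Drop 4: O rot3 at col 1 lands with bottom-row=6; cleared 0 line(s) (total 0); column heights now [5 8 8 3], max=8

Answer: 0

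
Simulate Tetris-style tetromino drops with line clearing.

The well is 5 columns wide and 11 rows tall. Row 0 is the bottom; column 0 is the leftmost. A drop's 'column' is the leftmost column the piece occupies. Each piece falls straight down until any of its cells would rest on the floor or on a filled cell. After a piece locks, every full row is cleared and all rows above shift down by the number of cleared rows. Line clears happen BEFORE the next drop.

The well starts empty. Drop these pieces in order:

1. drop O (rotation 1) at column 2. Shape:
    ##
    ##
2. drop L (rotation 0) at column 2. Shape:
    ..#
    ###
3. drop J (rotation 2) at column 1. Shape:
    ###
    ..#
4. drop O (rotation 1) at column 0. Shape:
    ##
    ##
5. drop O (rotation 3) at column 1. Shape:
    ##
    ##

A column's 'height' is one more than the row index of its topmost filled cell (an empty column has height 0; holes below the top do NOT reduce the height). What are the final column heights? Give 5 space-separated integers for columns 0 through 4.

Drop 1: O rot1 at col 2 lands with bottom-row=0; cleared 0 line(s) (total 0); column heights now [0 0 2 2 0], max=2
Drop 2: L rot0 at col 2 lands with bottom-row=2; cleared 0 line(s) (total 0); column heights now [0 0 3 3 4], max=4
Drop 3: J rot2 at col 1 lands with bottom-row=3; cleared 0 line(s) (total 0); column heights now [0 5 5 5 4], max=5
Drop 4: O rot1 at col 0 lands with bottom-row=5; cleared 0 line(s) (total 0); column heights now [7 7 5 5 4], max=7
Drop 5: O rot3 at col 1 lands with bottom-row=7; cleared 0 line(s) (total 0); column heights now [7 9 9 5 4], max=9

Answer: 7 9 9 5 4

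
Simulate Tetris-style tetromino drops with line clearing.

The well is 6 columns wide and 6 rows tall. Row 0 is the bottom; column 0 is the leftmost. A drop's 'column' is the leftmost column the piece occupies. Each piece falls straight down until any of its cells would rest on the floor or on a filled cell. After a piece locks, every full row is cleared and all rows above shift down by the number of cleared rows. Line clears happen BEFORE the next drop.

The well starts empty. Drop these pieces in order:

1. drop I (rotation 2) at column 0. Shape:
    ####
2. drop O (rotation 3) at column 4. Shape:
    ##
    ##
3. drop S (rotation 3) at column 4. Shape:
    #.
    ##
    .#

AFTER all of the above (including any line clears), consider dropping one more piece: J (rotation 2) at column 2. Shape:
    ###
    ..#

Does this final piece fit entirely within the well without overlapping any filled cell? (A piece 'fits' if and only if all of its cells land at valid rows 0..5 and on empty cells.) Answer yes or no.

Drop 1: I rot2 at col 0 lands with bottom-row=0; cleared 0 line(s) (total 0); column heights now [1 1 1 1 0 0], max=1
Drop 2: O rot3 at col 4 lands with bottom-row=0; cleared 1 line(s) (total 1); column heights now [0 0 0 0 1 1], max=1
Drop 3: S rot3 at col 4 lands with bottom-row=1; cleared 0 line(s) (total 1); column heights now [0 0 0 0 4 3], max=4
Test piece J rot2 at col 2 (width 3): heights before test = [0 0 0 0 4 3]; fits = True

Answer: yes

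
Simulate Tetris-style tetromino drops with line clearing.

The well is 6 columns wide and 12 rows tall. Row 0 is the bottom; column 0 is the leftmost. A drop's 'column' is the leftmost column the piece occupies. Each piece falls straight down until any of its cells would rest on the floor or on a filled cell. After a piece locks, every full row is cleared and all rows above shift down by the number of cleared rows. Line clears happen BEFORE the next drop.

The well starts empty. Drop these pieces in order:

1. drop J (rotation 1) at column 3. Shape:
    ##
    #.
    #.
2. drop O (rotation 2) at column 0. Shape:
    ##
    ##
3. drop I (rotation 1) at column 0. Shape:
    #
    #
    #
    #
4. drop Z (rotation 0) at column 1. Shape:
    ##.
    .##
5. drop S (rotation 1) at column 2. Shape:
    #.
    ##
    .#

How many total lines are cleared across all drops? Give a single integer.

Drop 1: J rot1 at col 3 lands with bottom-row=0; cleared 0 line(s) (total 0); column heights now [0 0 0 3 3 0], max=3
Drop 2: O rot2 at col 0 lands with bottom-row=0; cleared 0 line(s) (total 0); column heights now [2 2 0 3 3 0], max=3
Drop 3: I rot1 at col 0 lands with bottom-row=2; cleared 0 line(s) (total 0); column heights now [6 2 0 3 3 0], max=6
Drop 4: Z rot0 at col 1 lands with bottom-row=3; cleared 0 line(s) (total 0); column heights now [6 5 5 4 3 0], max=6
Drop 5: S rot1 at col 2 lands with bottom-row=4; cleared 0 line(s) (total 0); column heights now [6 5 7 6 3 0], max=7

Answer: 0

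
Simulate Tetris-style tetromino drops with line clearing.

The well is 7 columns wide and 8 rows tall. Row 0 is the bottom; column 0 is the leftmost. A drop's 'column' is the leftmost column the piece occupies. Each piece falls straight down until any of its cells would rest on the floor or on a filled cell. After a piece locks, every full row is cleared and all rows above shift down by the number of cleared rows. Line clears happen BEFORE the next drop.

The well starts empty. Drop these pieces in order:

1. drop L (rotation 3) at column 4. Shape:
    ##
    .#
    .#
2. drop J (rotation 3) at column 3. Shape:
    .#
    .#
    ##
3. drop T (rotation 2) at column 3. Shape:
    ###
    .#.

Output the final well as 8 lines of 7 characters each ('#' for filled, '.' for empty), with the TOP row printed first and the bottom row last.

Drop 1: L rot3 at col 4 lands with bottom-row=0; cleared 0 line(s) (total 0); column heights now [0 0 0 0 3 3 0], max=3
Drop 2: J rot3 at col 3 lands with bottom-row=3; cleared 0 line(s) (total 0); column heights now [0 0 0 4 6 3 0], max=6
Drop 3: T rot2 at col 3 lands with bottom-row=6; cleared 0 line(s) (total 0); column heights now [0 0 0 8 8 8 0], max=8

Answer: ...###.
....#..
....#..
....#..
...##..
....##.
.....#.
.....#.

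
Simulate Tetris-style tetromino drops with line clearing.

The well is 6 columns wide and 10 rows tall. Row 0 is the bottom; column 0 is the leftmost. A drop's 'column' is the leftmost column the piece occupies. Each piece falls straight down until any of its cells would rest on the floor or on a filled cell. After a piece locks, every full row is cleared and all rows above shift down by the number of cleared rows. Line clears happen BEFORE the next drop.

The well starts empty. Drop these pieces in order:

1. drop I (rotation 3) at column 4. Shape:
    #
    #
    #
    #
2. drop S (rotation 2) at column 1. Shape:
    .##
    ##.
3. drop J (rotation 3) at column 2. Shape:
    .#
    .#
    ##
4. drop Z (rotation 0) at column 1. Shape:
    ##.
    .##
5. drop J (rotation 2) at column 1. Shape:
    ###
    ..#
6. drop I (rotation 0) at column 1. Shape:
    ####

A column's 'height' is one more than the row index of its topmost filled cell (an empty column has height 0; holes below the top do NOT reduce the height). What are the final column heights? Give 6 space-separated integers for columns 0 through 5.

Drop 1: I rot3 at col 4 lands with bottom-row=0; cleared 0 line(s) (total 0); column heights now [0 0 0 0 4 0], max=4
Drop 2: S rot2 at col 1 lands with bottom-row=0; cleared 0 line(s) (total 0); column heights now [0 1 2 2 4 0], max=4
Drop 3: J rot3 at col 2 lands with bottom-row=2; cleared 0 line(s) (total 0); column heights now [0 1 3 5 4 0], max=5
Drop 4: Z rot0 at col 1 lands with bottom-row=5; cleared 0 line(s) (total 0); column heights now [0 7 7 6 4 0], max=7
Drop 5: J rot2 at col 1 lands with bottom-row=6; cleared 0 line(s) (total 0); column heights now [0 8 8 8 4 0], max=8
Drop 6: I rot0 at col 1 lands with bottom-row=8; cleared 0 line(s) (total 0); column heights now [0 9 9 9 9 0], max=9

Answer: 0 9 9 9 9 0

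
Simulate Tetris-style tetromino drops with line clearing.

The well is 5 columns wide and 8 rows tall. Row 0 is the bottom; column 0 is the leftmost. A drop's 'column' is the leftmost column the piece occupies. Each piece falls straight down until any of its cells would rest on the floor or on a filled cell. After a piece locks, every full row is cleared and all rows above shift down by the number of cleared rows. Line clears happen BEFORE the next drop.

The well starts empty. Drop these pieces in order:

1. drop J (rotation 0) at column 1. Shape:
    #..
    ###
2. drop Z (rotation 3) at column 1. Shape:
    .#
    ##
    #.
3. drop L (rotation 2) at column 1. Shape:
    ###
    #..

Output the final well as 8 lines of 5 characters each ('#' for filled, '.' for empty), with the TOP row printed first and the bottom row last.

Answer: .....
.....
.###.
.##..
.##..
.#...
.#...
.###.

Derivation:
Drop 1: J rot0 at col 1 lands with bottom-row=0; cleared 0 line(s) (total 0); column heights now [0 2 1 1 0], max=2
Drop 2: Z rot3 at col 1 lands with bottom-row=2; cleared 0 line(s) (total 0); column heights now [0 4 5 1 0], max=5
Drop 3: L rot2 at col 1 lands with bottom-row=4; cleared 0 line(s) (total 0); column heights now [0 6 6 6 0], max=6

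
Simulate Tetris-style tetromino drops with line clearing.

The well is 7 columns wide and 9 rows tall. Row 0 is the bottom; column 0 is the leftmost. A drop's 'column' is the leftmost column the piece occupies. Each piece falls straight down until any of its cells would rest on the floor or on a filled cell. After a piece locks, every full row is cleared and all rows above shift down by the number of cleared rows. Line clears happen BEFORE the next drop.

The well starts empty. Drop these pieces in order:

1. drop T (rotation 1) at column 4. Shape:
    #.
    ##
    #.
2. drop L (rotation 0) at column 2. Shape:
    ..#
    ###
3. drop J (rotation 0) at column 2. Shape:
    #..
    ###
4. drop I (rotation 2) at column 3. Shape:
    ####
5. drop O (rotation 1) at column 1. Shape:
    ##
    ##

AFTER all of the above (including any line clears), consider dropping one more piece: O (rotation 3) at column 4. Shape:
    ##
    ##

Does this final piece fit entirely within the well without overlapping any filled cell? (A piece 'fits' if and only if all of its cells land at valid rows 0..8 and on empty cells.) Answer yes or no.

Drop 1: T rot1 at col 4 lands with bottom-row=0; cleared 0 line(s) (total 0); column heights now [0 0 0 0 3 2 0], max=3
Drop 2: L rot0 at col 2 lands with bottom-row=3; cleared 0 line(s) (total 0); column heights now [0 0 4 4 5 2 0], max=5
Drop 3: J rot0 at col 2 lands with bottom-row=5; cleared 0 line(s) (total 0); column heights now [0 0 7 6 6 2 0], max=7
Drop 4: I rot2 at col 3 lands with bottom-row=6; cleared 0 line(s) (total 0); column heights now [0 0 7 7 7 7 7], max=7
Drop 5: O rot1 at col 1 lands with bottom-row=7; cleared 0 line(s) (total 0); column heights now [0 9 9 7 7 7 7], max=9
Test piece O rot3 at col 4 (width 2): heights before test = [0 9 9 7 7 7 7]; fits = True

Answer: yes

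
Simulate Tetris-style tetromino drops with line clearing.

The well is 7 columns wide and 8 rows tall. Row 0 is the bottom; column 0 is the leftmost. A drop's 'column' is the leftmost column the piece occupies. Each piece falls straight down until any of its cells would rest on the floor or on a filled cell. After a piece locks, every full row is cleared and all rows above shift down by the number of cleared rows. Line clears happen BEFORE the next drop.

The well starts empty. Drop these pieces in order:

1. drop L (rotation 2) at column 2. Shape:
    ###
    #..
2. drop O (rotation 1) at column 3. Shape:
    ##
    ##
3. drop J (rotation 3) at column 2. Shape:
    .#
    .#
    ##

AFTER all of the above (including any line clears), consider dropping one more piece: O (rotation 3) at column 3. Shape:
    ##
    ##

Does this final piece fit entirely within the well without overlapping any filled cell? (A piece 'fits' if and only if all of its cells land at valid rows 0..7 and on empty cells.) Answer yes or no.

Drop 1: L rot2 at col 2 lands with bottom-row=0; cleared 0 line(s) (total 0); column heights now [0 0 2 2 2 0 0], max=2
Drop 2: O rot1 at col 3 lands with bottom-row=2; cleared 0 line(s) (total 0); column heights now [0 0 2 4 4 0 0], max=4
Drop 3: J rot3 at col 2 lands with bottom-row=4; cleared 0 line(s) (total 0); column heights now [0 0 5 7 4 0 0], max=7
Test piece O rot3 at col 3 (width 2): heights before test = [0 0 5 7 4 0 0]; fits = False

Answer: no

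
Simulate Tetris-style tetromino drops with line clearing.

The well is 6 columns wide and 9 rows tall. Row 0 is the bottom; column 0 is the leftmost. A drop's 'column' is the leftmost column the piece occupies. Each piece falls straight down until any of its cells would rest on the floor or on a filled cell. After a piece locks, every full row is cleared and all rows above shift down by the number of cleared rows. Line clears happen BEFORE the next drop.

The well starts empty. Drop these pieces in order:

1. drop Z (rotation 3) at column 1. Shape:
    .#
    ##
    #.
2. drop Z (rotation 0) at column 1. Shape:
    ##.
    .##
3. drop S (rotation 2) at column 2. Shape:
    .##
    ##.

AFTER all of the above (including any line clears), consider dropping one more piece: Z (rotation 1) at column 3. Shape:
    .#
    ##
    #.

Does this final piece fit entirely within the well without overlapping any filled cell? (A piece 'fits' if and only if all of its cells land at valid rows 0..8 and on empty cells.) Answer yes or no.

Drop 1: Z rot3 at col 1 lands with bottom-row=0; cleared 0 line(s) (total 0); column heights now [0 2 3 0 0 0], max=3
Drop 2: Z rot0 at col 1 lands with bottom-row=3; cleared 0 line(s) (total 0); column heights now [0 5 5 4 0 0], max=5
Drop 3: S rot2 at col 2 lands with bottom-row=5; cleared 0 line(s) (total 0); column heights now [0 5 6 7 7 0], max=7
Test piece Z rot1 at col 3 (width 2): heights before test = [0 5 6 7 7 0]; fits = False

Answer: no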